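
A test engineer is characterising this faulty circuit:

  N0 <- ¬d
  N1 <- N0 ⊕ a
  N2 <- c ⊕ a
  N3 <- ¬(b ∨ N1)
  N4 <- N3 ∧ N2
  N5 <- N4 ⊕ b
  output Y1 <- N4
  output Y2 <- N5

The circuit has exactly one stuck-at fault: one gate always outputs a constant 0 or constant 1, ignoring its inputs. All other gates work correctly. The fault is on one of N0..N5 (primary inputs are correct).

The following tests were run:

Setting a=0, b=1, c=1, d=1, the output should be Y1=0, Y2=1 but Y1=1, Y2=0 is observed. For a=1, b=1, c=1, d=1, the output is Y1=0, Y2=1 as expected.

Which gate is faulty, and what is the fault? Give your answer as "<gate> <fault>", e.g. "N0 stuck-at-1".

Fault-free values for test 1 (a=0, b=1, c=1, d=1): N0=0, N1=0, N2=1, N3=0, N4=0, N5=1, giving Y1=0, Y2=1. Observed Y1=1, Y2=0.
Test 1: faults giving observed Y1=1, Y2=0 are {N3 stuck-at-1, N4 stuck-at-1}.
Test 2 (a=1, b=1, c=1, d=1): fault-free N0=0, N1=1, N2=0, N3=0, N4=0, N5=1 → Y1=0, Y2=1; observed Y1=0, Y2=1. Eliminates N4 stuck-at-1.
Only N3 stuck-at-1 is consistent with every test.

N3 stuck-at-1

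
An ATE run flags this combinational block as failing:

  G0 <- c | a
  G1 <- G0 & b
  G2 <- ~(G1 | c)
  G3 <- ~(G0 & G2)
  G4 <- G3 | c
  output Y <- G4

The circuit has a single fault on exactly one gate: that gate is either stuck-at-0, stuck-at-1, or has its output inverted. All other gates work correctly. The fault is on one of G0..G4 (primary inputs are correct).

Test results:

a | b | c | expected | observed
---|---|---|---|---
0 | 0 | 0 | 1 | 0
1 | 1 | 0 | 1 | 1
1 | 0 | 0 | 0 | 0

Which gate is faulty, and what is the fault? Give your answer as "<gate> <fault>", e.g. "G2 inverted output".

G0 stuck-at-1

Fault-free values for test 1 (a=0, b=0, c=0): G0=0, G1=0, G2=1, G3=1, G4=1, giving Y=1. Observed 0.
Test 1: faults giving observed 0 are {G0 stuck-at-1, G0 inverted output, G3 stuck-at-0, G3 inverted output, G4 stuck-at-0, G4 inverted output}.
Test 2 (a=1, b=1, c=0): fault-free G0=1, G1=1, G2=0, G3=1, G4=1 → 1; observed 1. Eliminates G3 stuck-at-0, G3 inverted output, G4 stuck-at-0, G4 inverted output.
Test 3 (a=1, b=0, c=0): fault-free G0=1, G1=0, G2=1, G3=0, G4=0 → 0; observed 0. Eliminates G0 inverted output.
Only G0 stuck-at-1 is consistent with every test.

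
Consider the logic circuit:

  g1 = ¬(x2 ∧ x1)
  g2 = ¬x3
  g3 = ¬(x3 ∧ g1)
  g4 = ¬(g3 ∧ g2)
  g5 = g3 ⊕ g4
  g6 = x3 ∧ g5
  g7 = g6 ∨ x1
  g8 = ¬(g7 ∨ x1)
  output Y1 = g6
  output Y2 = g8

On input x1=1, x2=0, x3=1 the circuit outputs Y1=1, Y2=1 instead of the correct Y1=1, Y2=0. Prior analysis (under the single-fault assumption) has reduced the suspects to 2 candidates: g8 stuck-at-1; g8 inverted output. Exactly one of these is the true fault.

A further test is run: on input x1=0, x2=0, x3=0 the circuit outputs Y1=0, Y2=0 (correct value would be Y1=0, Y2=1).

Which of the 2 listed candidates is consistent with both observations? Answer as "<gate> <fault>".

Evaluate each candidate on input x1=0, x2=0, x3=0:
  g8 stuck-at-1: g1=1, g2=1, g3=1, g4=0, g5=1, g6=0, g7=0, g8=1 [stuck-at-1] → Y1=0, Y2=1 — eliminated
  g8 inverted output: g1=1, g2=1, g3=1, g4=0, g5=1, g6=0, g7=0, g8=0 [inverted output] → Y1=0, Y2=0 — matches
Only g8 inverted output reproduces the observed Y1=0, Y2=0.

g8 inverted output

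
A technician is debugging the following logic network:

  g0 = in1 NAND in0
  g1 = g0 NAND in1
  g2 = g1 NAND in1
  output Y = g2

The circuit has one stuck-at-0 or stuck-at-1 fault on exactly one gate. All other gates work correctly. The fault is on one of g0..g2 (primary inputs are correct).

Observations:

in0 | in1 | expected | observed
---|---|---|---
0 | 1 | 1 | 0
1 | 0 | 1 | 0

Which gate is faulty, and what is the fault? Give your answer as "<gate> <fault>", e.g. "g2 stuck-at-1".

g2 stuck-at-0

Fault-free values for test 1 (in0=0, in1=1): g0=1, g1=0, g2=1, giving Y=1. Observed 0.
Test 1: faults giving observed 0 are {g0 stuck-at-0, g1 stuck-at-1, g2 stuck-at-0}.
Test 2 (in0=1, in1=0): fault-free g0=1, g1=1, g2=1 → 1; observed 0. Eliminates g0 stuck-at-0, g1 stuck-at-1.
Only g2 stuck-at-0 is consistent with every test.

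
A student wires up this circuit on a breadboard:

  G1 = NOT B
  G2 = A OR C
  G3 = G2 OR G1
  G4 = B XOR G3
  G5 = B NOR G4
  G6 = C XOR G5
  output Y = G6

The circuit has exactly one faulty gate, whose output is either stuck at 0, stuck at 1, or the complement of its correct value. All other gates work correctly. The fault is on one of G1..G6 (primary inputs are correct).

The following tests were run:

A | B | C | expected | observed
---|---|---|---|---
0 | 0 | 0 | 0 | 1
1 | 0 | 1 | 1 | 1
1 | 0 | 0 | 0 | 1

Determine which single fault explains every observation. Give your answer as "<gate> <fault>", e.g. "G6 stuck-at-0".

Fault-free values for test 1 (A=0, B=0, C=0): G1=1, G2=0, G3=1, G4=1, G5=0, G6=0, giving Y=0. Observed 1.
Test 1: faults giving observed 1 are {G1 stuck-at-0, G1 inverted output, G3 stuck-at-0, G3 inverted output, G4 stuck-at-0, G4 inverted output, G5 stuck-at-1, G5 inverted output, G6 stuck-at-1, G6 inverted output}.
Test 2 (A=1, B=0, C=1): fault-free G1=1, G2=1, G3=1, G4=1, G5=0, G6=1 → 1; observed 1. Eliminates G3 stuck-at-0, G3 inverted output, G4 stuck-at-0, G4 inverted output, G5 stuck-at-1, G5 inverted output, G6 inverted output.
Test 3 (A=1, B=0, C=0): fault-free G1=1, G2=1, G3=1, G4=1, G5=0, G6=0 → 0; observed 1. Eliminates G1 stuck-at-0, G1 inverted output.
Only G6 stuck-at-1 is consistent with every test.

G6 stuck-at-1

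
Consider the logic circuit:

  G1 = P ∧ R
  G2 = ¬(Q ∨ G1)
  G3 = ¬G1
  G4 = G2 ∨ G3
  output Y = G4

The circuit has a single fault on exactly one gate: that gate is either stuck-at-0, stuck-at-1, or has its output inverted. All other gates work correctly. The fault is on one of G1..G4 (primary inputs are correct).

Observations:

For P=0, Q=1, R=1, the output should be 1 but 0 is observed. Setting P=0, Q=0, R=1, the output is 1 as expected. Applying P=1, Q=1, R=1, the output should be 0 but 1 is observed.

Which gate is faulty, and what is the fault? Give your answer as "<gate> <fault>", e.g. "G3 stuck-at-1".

Fault-free values for test 1 (P=0, Q=1, R=1): G1=0, G2=0, G3=1, G4=1, giving Y=1. Observed 0.
Test 1: faults giving observed 0 are {G1 stuck-at-1, G1 inverted output, G3 stuck-at-0, G3 inverted output, G4 stuck-at-0, G4 inverted output}.
Test 2 (P=0, Q=0, R=1): fault-free G1=0, G2=1, G3=1, G4=1 → 1; observed 1. Eliminates G1 stuck-at-1, G1 inverted output, G4 stuck-at-0, G4 inverted output.
Test 3 (P=1, Q=1, R=1): fault-free G1=1, G2=0, G3=0, G4=0 → 0; observed 1. Eliminates G3 stuck-at-0.
Only G3 inverted output is consistent with every test.

G3 inverted output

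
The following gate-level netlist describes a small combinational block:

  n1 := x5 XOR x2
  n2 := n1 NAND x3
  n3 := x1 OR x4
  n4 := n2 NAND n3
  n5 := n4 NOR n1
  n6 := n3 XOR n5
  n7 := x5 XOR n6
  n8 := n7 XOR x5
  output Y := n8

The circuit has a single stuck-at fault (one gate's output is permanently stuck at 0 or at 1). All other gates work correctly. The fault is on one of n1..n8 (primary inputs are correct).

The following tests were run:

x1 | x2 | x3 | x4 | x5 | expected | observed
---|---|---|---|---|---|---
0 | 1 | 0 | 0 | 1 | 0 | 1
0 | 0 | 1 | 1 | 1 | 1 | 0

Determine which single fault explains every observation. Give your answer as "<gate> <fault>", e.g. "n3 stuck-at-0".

Fault-free values for test 1 (x1=0, x2=1, x3=0, x4=0, x5=1): n1=0, n2=1, n3=0, n4=1, n5=0, n6=0, n7=1, n8=0, giving Y=0. Observed 1.
Test 1: faults giving observed 1 are {n4 stuck-at-0, n5 stuck-at-1, n6 stuck-at-1, n7 stuck-at-0, n8 stuck-at-1}.
Test 2 (x1=0, x2=0, x3=1, x4=1, x5=1): fault-free n1=1, n2=0, n3=1, n4=1, n5=0, n6=1, n7=0, n8=1 → 1; observed 0. Eliminates n4 stuck-at-0, n6 stuck-at-1, n7 stuck-at-0, n8 stuck-at-1.
Only n5 stuck-at-1 is consistent with every test.

n5 stuck-at-1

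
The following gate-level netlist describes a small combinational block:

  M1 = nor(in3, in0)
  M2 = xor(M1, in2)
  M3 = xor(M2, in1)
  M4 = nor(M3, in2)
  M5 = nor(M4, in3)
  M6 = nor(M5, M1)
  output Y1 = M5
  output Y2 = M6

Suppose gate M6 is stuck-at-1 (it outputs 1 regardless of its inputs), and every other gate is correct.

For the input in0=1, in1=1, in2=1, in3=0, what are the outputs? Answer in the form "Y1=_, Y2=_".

Propagate with M6 forced: M1=0, M2=1, M3=0, M4=0, M5=1, M6=1 [stuck-at-1].
So the outputs are Y1=1, Y2=1. (Without the fault they would be Y1=1, Y2=0.)

Y1=1, Y2=1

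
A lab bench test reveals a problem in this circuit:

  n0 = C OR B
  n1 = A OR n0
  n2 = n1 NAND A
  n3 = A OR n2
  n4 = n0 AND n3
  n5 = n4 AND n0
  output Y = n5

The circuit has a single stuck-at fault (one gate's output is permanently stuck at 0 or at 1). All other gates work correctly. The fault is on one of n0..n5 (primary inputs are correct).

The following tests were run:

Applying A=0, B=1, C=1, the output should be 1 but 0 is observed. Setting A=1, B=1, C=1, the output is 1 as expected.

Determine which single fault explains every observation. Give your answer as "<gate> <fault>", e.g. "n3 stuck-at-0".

n2 stuck-at-0

Fault-free values for test 1 (A=0, B=1, C=1): n0=1, n1=1, n2=1, n3=1, n4=1, n5=1, giving Y=1. Observed 0.
Test 1: faults giving observed 0 are {n0 stuck-at-0, n2 stuck-at-0, n3 stuck-at-0, n4 stuck-at-0, n5 stuck-at-0}.
Test 2 (A=1, B=1, C=1): fault-free n0=1, n1=1, n2=0, n3=1, n4=1, n5=1 → 1; observed 1. Eliminates n0 stuck-at-0, n3 stuck-at-0, n4 stuck-at-0, n5 stuck-at-0.
Only n2 stuck-at-0 is consistent with every test.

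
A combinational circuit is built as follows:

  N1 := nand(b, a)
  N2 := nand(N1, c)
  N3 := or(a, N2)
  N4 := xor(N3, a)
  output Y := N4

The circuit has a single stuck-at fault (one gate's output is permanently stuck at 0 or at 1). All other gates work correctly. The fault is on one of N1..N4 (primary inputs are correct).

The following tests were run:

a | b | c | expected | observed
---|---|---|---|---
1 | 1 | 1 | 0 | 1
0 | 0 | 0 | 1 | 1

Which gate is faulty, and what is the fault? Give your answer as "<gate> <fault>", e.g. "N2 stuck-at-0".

Fault-free values for test 1 (a=1, b=1, c=1): N1=0, N2=1, N3=1, N4=0, giving Y=0. Observed 1.
Test 1: faults giving observed 1 are {N3 stuck-at-0, N4 stuck-at-1}.
Test 2 (a=0, b=0, c=0): fault-free N1=1, N2=1, N3=1, N4=1 → 1; observed 1. Eliminates N3 stuck-at-0.
Only N4 stuck-at-1 is consistent with every test.

N4 stuck-at-1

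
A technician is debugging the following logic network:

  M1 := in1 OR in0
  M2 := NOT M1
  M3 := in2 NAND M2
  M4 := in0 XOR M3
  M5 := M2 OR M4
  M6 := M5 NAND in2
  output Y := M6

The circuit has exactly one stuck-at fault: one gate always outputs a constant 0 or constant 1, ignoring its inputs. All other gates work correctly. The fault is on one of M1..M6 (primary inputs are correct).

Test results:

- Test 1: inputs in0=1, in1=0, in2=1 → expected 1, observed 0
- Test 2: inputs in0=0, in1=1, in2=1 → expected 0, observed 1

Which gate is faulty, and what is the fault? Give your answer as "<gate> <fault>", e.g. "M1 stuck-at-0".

M3 stuck-at-0

Fault-free values for test 1 (in0=1, in1=0, in2=1): M1=1, M2=0, M3=1, M4=0, M5=0, M6=1, giving Y=1. Observed 0.
Test 1: faults giving observed 0 are {M1 stuck-at-0, M2 stuck-at-1, M3 stuck-at-0, M4 stuck-at-1, M5 stuck-at-1, M6 stuck-at-0}.
Test 2 (in0=0, in1=1, in2=1): fault-free M1=1, M2=0, M3=1, M4=1, M5=1, M6=0 → 0; observed 1. Eliminates M1 stuck-at-0, M2 stuck-at-1, M4 stuck-at-1, M5 stuck-at-1, M6 stuck-at-0.
Only M3 stuck-at-0 is consistent with every test.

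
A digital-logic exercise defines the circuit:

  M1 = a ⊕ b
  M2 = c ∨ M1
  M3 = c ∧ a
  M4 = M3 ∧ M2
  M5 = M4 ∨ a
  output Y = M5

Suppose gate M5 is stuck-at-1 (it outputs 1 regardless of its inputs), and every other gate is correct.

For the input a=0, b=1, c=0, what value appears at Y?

Propagate with M5 forced: M1=1, M2=1, M3=0, M4=0, M5=1 [stuck-at-1].
So Y = 1. (Without the fault it would be 0.)

1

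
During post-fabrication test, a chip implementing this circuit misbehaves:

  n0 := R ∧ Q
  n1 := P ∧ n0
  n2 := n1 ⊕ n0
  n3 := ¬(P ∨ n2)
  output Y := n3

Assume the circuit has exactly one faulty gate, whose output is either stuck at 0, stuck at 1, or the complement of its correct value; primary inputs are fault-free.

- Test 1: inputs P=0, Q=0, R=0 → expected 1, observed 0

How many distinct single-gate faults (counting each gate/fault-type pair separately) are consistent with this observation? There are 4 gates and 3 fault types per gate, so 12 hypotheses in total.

8

Fault-free: n0=0, n1=0, n2=0, n3=1 → 1. Observed 0.
  n0 stuck-at-0: output 1 ✗
  n0 stuck-at-1: output 0 ✓
  n0 inverted output: output 0 ✓
  n1 stuck-at-0: output 1 ✗
  n1 stuck-at-1: output 0 ✓
  n1 inverted output: output 0 ✓
  n2 stuck-at-0: output 1 ✗
  n2 stuck-at-1: output 0 ✓
  n2 inverted output: output 0 ✓
  n3 stuck-at-0: output 0 ✓
  n3 stuck-at-1: output 1 ✗
  n3 inverted output: output 0 ✓
Consistent faults: {n0 stuck-at-1, n0 inverted output, n1 stuck-at-1, n1 inverted output, n2 stuck-at-1, n2 inverted output, n3 stuck-at-0, n3 inverted output} — 8 in all.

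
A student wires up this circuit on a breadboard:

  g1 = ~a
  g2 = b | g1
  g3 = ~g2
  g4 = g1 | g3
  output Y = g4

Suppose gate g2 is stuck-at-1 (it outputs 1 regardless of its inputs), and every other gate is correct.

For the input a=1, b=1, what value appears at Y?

0

Propagate with g2 forced: g1=0, g2=1 [stuck-at-1], g3=0, g4=0.
So Y = 0. (Same as the fault-free value — the fault is masked on this input.)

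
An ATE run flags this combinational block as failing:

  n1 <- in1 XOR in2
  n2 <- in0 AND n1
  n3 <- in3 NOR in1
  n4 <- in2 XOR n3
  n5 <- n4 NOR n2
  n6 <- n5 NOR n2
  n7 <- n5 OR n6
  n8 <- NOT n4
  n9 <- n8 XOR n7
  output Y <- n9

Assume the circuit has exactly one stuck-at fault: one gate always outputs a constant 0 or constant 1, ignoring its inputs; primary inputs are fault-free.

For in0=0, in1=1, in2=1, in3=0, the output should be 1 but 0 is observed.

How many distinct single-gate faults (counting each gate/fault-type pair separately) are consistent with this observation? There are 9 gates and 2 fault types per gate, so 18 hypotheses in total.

Fault-free: n1=0, n2=0, n3=0, n4=1, n5=0, n6=1, n7=1, n8=0, n9=1 → 1. Observed 0.
  n1: none of the 2 fault types match ✗
  n2: stuck-at-1 ✓; others ✗
  n3: stuck-at-1 ✓; others ✗
  n4: stuck-at-0 ✓; others ✗
  n5: none of the 2 fault types match ✗
  n6: stuck-at-0 ✓; others ✗
  n7: stuck-at-0 ✓; others ✗
  n8: stuck-at-1 ✓; others ✗
  n9: stuck-at-0 ✓; others ✗
Consistent faults: {n2 stuck-at-1, n3 stuck-at-1, n4 stuck-at-0, n6 stuck-at-0, n7 stuck-at-0, n8 stuck-at-1, n9 stuck-at-0} — 7 in all.

7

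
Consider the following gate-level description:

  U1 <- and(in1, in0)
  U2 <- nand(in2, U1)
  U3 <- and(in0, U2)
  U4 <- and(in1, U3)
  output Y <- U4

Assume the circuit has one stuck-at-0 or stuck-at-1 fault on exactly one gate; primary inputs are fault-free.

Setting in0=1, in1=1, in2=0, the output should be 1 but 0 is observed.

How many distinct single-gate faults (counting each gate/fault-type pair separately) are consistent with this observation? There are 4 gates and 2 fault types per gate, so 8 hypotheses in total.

Fault-free: U1=1, U2=1, U3=1, U4=1 → 1. Observed 0.
  U1 stuck-at-0: output 1 ✗
  U1 stuck-at-1: output 1 ✗
  U2 stuck-at-0: output 0 ✓
  U2 stuck-at-1: output 1 ✗
  U3 stuck-at-0: output 0 ✓
  U3 stuck-at-1: output 1 ✗
  U4 stuck-at-0: output 0 ✓
  U4 stuck-at-1: output 1 ✗
Consistent faults: {U2 stuck-at-0, U3 stuck-at-0, U4 stuck-at-0} — 3 in all.

3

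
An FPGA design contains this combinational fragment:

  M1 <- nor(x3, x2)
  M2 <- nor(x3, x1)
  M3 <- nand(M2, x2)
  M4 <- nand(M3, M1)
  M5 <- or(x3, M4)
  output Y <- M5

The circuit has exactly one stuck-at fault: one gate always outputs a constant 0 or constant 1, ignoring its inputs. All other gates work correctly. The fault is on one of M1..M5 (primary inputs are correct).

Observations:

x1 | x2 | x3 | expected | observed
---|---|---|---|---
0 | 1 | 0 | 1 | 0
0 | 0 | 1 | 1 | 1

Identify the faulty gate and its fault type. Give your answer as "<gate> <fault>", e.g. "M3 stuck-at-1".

M4 stuck-at-0

Fault-free values for test 1 (x1=0, x2=1, x3=0): M1=0, M2=1, M3=0, M4=1, M5=1, giving Y=1. Observed 0.
Test 1: faults giving observed 0 are {M4 stuck-at-0, M5 stuck-at-0}.
Test 2 (x1=0, x2=0, x3=1): fault-free M1=0, M2=0, M3=1, M4=1, M5=1 → 1; observed 1. Eliminates M5 stuck-at-0.
Only M4 stuck-at-0 is consistent with every test.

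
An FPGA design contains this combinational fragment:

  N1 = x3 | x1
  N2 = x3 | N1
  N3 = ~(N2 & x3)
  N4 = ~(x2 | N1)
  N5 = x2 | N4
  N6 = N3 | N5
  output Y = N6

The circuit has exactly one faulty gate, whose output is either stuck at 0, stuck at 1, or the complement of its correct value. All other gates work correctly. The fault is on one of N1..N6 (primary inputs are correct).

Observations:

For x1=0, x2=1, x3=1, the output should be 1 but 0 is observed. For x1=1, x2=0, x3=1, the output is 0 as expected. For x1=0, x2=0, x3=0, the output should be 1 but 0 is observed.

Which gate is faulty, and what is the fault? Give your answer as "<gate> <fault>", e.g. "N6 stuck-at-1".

Fault-free values for test 1 (x1=0, x2=1, x3=1): N1=1, N2=1, N3=0, N4=0, N5=1, N6=1, giving Y=1. Observed 0.
Test 1: faults giving observed 0 are {N5 stuck-at-0, N5 inverted output, N6 stuck-at-0, N6 inverted output}.
Test 2 (x1=1, x2=0, x3=1): fault-free N1=1, N2=1, N3=0, N4=0, N5=0, N6=0 → 0; observed 0. Eliminates N5 inverted output, N6 inverted output.
Test 3 (x1=0, x2=0, x3=0): fault-free N1=0, N2=0, N3=1, N4=1, N5=1, N6=1 → 1; observed 0. Eliminates N5 stuck-at-0.
Only N6 stuck-at-0 is consistent with every test.

N6 stuck-at-0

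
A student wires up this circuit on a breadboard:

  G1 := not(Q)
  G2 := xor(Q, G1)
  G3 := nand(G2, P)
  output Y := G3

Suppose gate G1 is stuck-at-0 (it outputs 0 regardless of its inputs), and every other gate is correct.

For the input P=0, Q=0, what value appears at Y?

1

Propagate with G1 forced: G1=0 [stuck-at-0], G2=0, G3=1.
So Y = 1. (Same as the fault-free value — the fault is masked on this input.)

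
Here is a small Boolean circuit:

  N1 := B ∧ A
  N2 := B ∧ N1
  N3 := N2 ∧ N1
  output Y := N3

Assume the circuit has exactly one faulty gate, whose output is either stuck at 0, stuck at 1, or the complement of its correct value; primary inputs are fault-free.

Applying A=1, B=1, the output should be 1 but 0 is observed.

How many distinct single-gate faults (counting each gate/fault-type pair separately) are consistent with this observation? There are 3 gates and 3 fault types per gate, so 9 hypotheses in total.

6

Fault-free: N1=1, N2=1, N3=1 → 1. Observed 0.
  N1 stuck-at-0: output 0 ✓
  N1 stuck-at-1: output 1 ✗
  N1 inverted output: output 0 ✓
  N2 stuck-at-0: output 0 ✓
  N2 stuck-at-1: output 1 ✗
  N2 inverted output: output 0 ✓
  N3 stuck-at-0: output 0 ✓
  N3 stuck-at-1: output 1 ✗
  N3 inverted output: output 0 ✓
Consistent faults: {N1 stuck-at-0, N1 inverted output, N2 stuck-at-0, N2 inverted output, N3 stuck-at-0, N3 inverted output} — 6 in all.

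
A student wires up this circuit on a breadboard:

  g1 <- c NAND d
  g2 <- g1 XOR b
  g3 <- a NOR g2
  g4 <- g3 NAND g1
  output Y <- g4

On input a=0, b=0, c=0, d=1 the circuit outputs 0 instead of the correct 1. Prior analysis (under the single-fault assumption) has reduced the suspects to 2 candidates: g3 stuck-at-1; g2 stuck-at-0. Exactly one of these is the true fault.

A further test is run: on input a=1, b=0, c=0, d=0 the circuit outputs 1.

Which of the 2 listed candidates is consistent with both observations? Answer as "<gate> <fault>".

g2 stuck-at-0

Evaluate each candidate on input a=1, b=0, c=0, d=0:
  g3 stuck-at-1: g1=1, g2=1, g3=1 [stuck-at-1], g4=0 → 0 — eliminated
  g2 stuck-at-0: g1=1, g2=0 [stuck-at-0], g3=0, g4=1 → 1 — matches
Only g2 stuck-at-0 reproduces the observed 1.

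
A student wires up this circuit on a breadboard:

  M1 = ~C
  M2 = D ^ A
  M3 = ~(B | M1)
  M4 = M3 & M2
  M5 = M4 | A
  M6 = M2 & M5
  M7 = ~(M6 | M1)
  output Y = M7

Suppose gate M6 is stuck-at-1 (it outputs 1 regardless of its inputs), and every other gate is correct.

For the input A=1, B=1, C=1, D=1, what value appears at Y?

Propagate with M6 forced: M1=0, M2=0, M3=0, M4=0, M5=1, M6=1 [stuck-at-1], M7=0.
So Y = 0. (Without the fault it would be 1.)

0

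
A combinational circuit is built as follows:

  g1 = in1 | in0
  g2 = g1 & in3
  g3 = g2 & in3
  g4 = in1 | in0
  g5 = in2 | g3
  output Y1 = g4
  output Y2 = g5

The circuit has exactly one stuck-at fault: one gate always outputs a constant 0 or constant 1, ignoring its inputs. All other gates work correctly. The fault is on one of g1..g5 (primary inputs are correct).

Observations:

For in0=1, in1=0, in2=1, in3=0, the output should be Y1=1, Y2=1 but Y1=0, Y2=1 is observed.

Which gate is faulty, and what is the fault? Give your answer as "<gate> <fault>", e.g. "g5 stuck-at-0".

Fault-free values for test 1 (in0=1, in1=0, in2=1, in3=0): g1=1, g2=0, g3=0, g4=1, g5=1, giving Y1=1, Y2=1. Observed Y1=0, Y2=1.
Test 1: faults giving observed Y1=0, Y2=1 are {g4 stuck-at-0}.
Only g4 stuck-at-0 is consistent with every test.

g4 stuck-at-0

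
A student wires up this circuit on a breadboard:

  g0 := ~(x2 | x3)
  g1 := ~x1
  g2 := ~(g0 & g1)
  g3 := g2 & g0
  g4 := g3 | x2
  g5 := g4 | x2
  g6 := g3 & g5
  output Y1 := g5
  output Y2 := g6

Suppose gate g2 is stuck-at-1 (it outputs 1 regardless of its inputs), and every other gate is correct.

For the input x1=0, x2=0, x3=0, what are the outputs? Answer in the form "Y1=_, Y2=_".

Propagate with g2 forced: g0=1, g1=1, g2=1 [stuck-at-1], g3=1, g4=1, g5=1, g6=1.
So the outputs are Y1=1, Y2=1. (Without the fault they would be Y1=0, Y2=0.)

Y1=1, Y2=1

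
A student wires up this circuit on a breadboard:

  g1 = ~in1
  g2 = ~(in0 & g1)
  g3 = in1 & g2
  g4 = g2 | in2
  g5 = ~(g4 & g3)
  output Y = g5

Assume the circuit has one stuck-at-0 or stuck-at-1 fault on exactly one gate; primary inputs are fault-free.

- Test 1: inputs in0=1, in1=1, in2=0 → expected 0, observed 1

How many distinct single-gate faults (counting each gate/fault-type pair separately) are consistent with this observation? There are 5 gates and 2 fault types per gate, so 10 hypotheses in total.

Fault-free: g1=0, g2=1, g3=1, g4=1, g5=0 → 0. Observed 1.
  g1 stuck-at-0: output 0 ✗
  g1 stuck-at-1: output 1 ✓
  g2 stuck-at-0: output 1 ✓
  g2 stuck-at-1: output 0 ✗
  g3 stuck-at-0: output 1 ✓
  g3 stuck-at-1: output 0 ✗
  g4 stuck-at-0: output 1 ✓
  g4 stuck-at-1: output 0 ✗
  g5 stuck-at-0: output 0 ✗
  g5 stuck-at-1: output 1 ✓
Consistent faults: {g1 stuck-at-1, g2 stuck-at-0, g3 stuck-at-0, g4 stuck-at-0, g5 stuck-at-1} — 5 in all.

5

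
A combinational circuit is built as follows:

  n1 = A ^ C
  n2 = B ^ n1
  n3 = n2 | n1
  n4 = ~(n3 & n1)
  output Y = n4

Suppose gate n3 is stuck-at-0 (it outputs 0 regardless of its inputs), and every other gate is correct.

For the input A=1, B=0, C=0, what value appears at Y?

Propagate with n3 forced: n1=1, n2=1, n3=0 [stuck-at-0], n4=1.
So Y = 1. (Without the fault it would be 0.)

1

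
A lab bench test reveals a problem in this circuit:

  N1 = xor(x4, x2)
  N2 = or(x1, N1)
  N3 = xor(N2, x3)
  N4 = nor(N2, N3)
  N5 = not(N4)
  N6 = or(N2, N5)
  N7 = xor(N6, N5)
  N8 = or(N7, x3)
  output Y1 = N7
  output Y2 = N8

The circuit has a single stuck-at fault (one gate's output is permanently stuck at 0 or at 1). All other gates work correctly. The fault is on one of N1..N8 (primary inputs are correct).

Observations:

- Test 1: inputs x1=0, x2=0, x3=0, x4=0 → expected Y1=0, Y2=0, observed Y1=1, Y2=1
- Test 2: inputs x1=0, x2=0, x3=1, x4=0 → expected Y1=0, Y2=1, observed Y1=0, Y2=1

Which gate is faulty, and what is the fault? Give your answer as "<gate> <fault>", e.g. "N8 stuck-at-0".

N6 stuck-at-1

Fault-free values for test 1 (x1=0, x2=0, x3=0, x4=0): N1=0, N2=0, N3=0, N4=1, N5=0, N6=0, N7=0, N8=0, giving Y1=0, Y2=0. Observed Y1=1, Y2=1.
Test 1: faults giving observed Y1=1, Y2=1 are {N6 stuck-at-1, N7 stuck-at-1}.
Test 2 (x1=0, x2=0, x3=1, x4=0): fault-free N1=0, N2=0, N3=1, N4=0, N5=1, N6=1, N7=0, N8=1 → Y1=0, Y2=1; observed Y1=0, Y2=1. Eliminates N7 stuck-at-1.
Only N6 stuck-at-1 is consistent with every test.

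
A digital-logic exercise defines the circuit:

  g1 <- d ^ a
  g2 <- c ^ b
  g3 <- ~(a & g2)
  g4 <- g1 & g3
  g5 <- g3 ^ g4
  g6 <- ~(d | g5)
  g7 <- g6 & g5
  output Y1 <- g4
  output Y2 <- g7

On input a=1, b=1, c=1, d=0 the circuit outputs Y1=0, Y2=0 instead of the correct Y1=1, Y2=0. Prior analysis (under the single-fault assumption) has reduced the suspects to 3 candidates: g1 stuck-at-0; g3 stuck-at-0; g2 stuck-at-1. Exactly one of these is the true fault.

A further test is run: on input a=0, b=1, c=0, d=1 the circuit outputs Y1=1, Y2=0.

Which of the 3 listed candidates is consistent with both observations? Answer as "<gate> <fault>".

g2 stuck-at-1

Evaluate each candidate on input a=0, b=1, c=0, d=1:
  g1 stuck-at-0: g1=0 [stuck-at-0], g2=1, g3=1, g4=0, g5=1, g6=0, g7=0 → Y1=0, Y2=0 — eliminated
  g3 stuck-at-0: g1=1, g2=1, g3=0 [stuck-at-0], g4=0, g5=0, g6=0, g7=0 → Y1=0, Y2=0 — eliminated
  g2 stuck-at-1: g1=1, g2=1 [stuck-at-1], g3=1, g4=1, g5=0, g6=0, g7=0 → Y1=1, Y2=0 — matches
Only g2 stuck-at-1 reproduces the observed Y1=1, Y2=0.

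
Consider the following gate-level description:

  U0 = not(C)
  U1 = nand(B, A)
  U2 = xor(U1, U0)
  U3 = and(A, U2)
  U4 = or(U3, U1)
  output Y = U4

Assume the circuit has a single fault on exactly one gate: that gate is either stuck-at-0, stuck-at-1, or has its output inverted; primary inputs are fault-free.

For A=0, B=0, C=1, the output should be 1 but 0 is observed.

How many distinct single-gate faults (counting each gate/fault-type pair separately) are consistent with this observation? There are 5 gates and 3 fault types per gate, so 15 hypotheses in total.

Fault-free: U0=0, U1=1, U2=1, U3=0, U4=1 → 1. Observed 0.
  U0: none of the 3 fault types match ✗
  U1: stuck-at-0, inverted output ✓; others ✗
  U2: none of the 3 fault types match ✗
  U3: none of the 3 fault types match ✗
  U4: stuck-at-0, inverted output ✓; others ✗
Consistent faults: {U1 stuck-at-0, U1 inverted output, U4 stuck-at-0, U4 inverted output} — 4 in all.

4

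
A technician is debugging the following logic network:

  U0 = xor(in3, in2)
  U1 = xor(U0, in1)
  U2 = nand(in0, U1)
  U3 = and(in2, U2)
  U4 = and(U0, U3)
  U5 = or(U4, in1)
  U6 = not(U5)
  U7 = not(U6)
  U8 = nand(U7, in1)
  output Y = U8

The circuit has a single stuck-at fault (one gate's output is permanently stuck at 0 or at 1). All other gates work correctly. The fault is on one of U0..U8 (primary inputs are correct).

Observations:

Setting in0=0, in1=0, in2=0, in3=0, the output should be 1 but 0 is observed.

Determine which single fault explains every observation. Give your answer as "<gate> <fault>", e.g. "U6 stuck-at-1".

Fault-free values for test 1 (in0=0, in1=0, in2=0, in3=0): U0=0, U1=0, U2=1, U3=0, U4=0, U5=0, U6=1, U7=0, U8=1, giving Y=1. Observed 0.
Test 1: faults giving observed 0 are {U8 stuck-at-0}.
Only U8 stuck-at-0 is consistent with every test.

U8 stuck-at-0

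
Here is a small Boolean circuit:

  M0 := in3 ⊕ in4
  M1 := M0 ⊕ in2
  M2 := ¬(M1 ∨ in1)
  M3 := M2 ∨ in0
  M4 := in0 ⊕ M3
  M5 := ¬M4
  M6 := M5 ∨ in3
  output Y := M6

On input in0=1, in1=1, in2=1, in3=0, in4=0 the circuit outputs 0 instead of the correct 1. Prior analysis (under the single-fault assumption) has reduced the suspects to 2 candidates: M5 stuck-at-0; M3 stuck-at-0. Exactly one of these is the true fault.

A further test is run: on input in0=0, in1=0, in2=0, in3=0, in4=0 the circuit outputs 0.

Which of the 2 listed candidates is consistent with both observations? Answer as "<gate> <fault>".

Evaluate each candidate on input in0=0, in1=0, in2=0, in3=0, in4=0:
  M5 stuck-at-0: M0=0, M1=0, M2=1, M3=1, M4=1, M5=0 [stuck-at-0], M6=0 → 0 — matches
  M3 stuck-at-0: M0=0, M1=0, M2=1, M3=0 [stuck-at-0], M4=0, M5=1, M6=1 → 1 — eliminated
Only M5 stuck-at-0 reproduces the observed 0.

M5 stuck-at-0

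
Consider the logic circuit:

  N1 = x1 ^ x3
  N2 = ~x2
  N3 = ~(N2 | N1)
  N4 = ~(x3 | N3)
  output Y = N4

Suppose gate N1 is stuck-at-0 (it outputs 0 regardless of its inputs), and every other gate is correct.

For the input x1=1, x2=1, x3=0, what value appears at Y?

Propagate with N1 forced: N1=0 [stuck-at-0], N2=0, N3=1, N4=0.
So Y = 0. (Without the fault it would be 1.)

0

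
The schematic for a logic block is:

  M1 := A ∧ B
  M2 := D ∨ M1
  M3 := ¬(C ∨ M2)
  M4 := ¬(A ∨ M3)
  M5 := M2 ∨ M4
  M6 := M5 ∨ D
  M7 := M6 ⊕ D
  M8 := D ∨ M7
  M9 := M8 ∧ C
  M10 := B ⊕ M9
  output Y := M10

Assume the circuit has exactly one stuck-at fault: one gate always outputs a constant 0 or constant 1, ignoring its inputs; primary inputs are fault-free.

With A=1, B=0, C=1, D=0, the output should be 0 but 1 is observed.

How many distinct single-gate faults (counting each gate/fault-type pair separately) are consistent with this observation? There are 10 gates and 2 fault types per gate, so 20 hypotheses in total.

Fault-free: M1=0, M2=0, M3=0, M4=0, M5=0, M6=0, M7=0, M8=0, M9=0, M10=0 → 0. Observed 1.
  M1: stuck-at-1 ✓; others ✗
  M2: stuck-at-1 ✓; others ✗
  M3: none of the 2 fault types match ✗
  M4: stuck-at-1 ✓; others ✗
  M5: stuck-at-1 ✓; others ✗
  M6: stuck-at-1 ✓; others ✗
  M7: stuck-at-1 ✓; others ✗
  M8: stuck-at-1 ✓; others ✗
  M9: stuck-at-1 ✓; others ✗
  M10: stuck-at-1 ✓; others ✗
Consistent faults: {M1 stuck-at-1, M2 stuck-at-1, M4 stuck-at-1, M5 stuck-at-1, M6 stuck-at-1, M7 stuck-at-1, M8 stuck-at-1, M9 stuck-at-1, M10 stuck-at-1} — 9 in all.

9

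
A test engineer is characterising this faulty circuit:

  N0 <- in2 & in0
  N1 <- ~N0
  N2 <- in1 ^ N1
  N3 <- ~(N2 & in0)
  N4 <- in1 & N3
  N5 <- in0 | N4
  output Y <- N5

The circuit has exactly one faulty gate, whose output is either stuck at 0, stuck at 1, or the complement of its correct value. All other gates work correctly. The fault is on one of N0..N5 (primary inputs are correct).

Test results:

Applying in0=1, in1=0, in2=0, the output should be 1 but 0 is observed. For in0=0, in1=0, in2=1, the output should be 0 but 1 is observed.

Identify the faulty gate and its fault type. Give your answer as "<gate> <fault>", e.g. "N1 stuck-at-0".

Fault-free values for test 1 (in0=1, in1=0, in2=0): N0=0, N1=1, N2=1, N3=0, N4=0, N5=1, giving Y=1. Observed 0.
Test 1: faults giving observed 0 are {N5 stuck-at-0, N5 inverted output}.
Test 2 (in0=0, in1=0, in2=1): fault-free N0=0, N1=1, N2=1, N3=1, N4=0, N5=0 → 0; observed 1. Eliminates N5 stuck-at-0.
Only N5 inverted output is consistent with every test.

N5 inverted output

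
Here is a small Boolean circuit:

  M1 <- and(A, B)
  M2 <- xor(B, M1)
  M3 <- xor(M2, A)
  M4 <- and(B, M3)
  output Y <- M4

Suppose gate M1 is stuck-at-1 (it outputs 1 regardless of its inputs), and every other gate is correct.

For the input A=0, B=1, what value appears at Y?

0

Propagate with M1 forced: M1=1 [stuck-at-1], M2=0, M3=0, M4=0.
So Y = 0. (Without the fault it would be 1.)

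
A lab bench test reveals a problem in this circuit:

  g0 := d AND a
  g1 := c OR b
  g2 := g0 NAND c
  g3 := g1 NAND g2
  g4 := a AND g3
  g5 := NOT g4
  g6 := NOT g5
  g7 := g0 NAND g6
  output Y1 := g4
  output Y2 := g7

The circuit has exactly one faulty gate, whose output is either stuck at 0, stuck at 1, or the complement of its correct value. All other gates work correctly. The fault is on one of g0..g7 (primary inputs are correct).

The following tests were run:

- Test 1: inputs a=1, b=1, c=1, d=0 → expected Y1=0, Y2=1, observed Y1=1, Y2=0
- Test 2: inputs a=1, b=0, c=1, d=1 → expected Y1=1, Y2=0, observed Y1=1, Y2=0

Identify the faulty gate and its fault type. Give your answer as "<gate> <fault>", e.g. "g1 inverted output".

Fault-free values for test 1 (a=1, b=1, c=1, d=0): g0=0, g1=1, g2=1, g3=0, g4=0, g5=1, g6=0, g7=1, giving Y1=0, Y2=1. Observed Y1=1, Y2=0.
Test 1: faults giving observed Y1=1, Y2=0 are {g0 stuck-at-1, g0 inverted output}.
Test 2 (a=1, b=0, c=1, d=1): fault-free g0=1, g1=1, g2=0, g3=1, g4=1, g5=0, g6=1, g7=0 → Y1=1, Y2=0; observed Y1=1, Y2=0. Eliminates g0 inverted output.
Only g0 stuck-at-1 is consistent with every test.

g0 stuck-at-1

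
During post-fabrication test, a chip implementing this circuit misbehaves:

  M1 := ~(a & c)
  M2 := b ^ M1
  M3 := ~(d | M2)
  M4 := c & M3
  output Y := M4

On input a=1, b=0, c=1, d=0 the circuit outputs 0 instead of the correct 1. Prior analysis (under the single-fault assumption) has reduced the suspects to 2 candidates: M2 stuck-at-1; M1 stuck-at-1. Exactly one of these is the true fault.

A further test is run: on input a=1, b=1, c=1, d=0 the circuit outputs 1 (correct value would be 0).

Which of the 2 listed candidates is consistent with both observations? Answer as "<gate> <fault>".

Evaluate each candidate on input a=1, b=1, c=1, d=0:
  M2 stuck-at-1: M1=0, M2=1 [stuck-at-1], M3=0, M4=0 → 0 — eliminated
  M1 stuck-at-1: M1=1 [stuck-at-1], M2=0, M3=1, M4=1 → 1 — matches
Only M1 stuck-at-1 reproduces the observed 1.

M1 stuck-at-1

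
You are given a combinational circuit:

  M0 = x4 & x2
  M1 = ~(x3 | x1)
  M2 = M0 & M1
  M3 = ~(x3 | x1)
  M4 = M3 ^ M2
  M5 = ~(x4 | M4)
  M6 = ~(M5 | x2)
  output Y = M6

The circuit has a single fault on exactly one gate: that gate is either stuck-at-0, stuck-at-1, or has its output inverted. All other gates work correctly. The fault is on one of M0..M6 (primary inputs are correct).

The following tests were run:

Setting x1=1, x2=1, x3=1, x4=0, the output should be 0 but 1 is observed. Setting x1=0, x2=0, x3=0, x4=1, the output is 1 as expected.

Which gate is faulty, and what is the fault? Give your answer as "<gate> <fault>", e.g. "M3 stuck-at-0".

M6 stuck-at-1

Fault-free values for test 1 (x1=1, x2=1, x3=1, x4=0): M0=0, M1=0, M2=0, M3=0, M4=0, M5=1, M6=0, giving Y=0. Observed 1.
Test 1: faults giving observed 1 are {M6 stuck-at-1, M6 inverted output}.
Test 2 (x1=0, x2=0, x3=0, x4=1): fault-free M0=0, M1=1, M2=0, M3=1, M4=1, M5=0, M6=1 → 1; observed 1. Eliminates M6 inverted output.
Only M6 stuck-at-1 is consistent with every test.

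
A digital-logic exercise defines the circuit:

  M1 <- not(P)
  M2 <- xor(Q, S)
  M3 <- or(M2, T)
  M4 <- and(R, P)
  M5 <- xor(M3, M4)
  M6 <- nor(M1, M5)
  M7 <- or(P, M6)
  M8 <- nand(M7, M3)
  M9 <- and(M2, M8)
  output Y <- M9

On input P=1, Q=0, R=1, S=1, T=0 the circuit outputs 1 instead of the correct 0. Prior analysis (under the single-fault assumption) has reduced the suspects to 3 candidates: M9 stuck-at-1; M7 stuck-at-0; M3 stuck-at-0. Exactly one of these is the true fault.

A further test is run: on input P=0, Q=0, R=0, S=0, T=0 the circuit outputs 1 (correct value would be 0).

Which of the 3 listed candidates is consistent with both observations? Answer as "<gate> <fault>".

M9 stuck-at-1

Evaluate each candidate on input P=0, Q=0, R=0, S=0, T=0:
  M9 stuck-at-1: M1=1, M2=0, M3=0, M4=0, M5=0, M6=0, M7=0, M8=1, M9=1 [stuck-at-1] → 1 — matches
  M7 stuck-at-0: M1=1, M2=0, M3=0, M4=0, M5=0, M6=0, M7=0 [stuck-at-0], M8=1, M9=0 → 0 — eliminated
  M3 stuck-at-0: M1=1, M2=0, M3=0 [stuck-at-0], M4=0, M5=0, M6=0, M7=0, M8=1, M9=0 → 0 — eliminated
Only M9 stuck-at-1 reproduces the observed 1.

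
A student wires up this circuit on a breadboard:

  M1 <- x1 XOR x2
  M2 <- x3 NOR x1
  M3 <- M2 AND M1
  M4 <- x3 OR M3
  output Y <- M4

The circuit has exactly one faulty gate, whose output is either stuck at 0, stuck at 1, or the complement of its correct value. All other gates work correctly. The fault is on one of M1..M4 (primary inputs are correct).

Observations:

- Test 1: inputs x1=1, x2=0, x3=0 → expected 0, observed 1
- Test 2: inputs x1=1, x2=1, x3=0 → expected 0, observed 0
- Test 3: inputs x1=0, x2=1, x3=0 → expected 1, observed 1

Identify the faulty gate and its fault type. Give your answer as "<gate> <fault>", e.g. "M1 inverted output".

M2 stuck-at-1

Fault-free values for test 1 (x1=1, x2=0, x3=0): M1=1, M2=0, M3=0, M4=0, giving Y=0. Observed 1.
Test 1: faults giving observed 1 are {M2 stuck-at-1, M2 inverted output, M3 stuck-at-1, M3 inverted output, M4 stuck-at-1, M4 inverted output}.
Test 2 (x1=1, x2=1, x3=0): fault-free M1=0, M2=0, M3=0, M4=0 → 0; observed 0. Eliminates M3 stuck-at-1, M3 inverted output, M4 stuck-at-1, M4 inverted output.
Test 3 (x1=0, x2=1, x3=0): fault-free M1=1, M2=1, M3=1, M4=1 → 1; observed 1. Eliminates M2 inverted output.
Only M2 stuck-at-1 is consistent with every test.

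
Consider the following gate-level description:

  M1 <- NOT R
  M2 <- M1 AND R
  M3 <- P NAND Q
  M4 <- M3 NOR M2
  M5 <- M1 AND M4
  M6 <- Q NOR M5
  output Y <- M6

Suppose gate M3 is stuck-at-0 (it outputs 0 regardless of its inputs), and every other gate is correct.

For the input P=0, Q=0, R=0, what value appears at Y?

Propagate with M3 forced: M1=1, M2=0, M3=0 [stuck-at-0], M4=1, M5=1, M6=0.
So Y = 0. (Without the fault it would be 1.)

0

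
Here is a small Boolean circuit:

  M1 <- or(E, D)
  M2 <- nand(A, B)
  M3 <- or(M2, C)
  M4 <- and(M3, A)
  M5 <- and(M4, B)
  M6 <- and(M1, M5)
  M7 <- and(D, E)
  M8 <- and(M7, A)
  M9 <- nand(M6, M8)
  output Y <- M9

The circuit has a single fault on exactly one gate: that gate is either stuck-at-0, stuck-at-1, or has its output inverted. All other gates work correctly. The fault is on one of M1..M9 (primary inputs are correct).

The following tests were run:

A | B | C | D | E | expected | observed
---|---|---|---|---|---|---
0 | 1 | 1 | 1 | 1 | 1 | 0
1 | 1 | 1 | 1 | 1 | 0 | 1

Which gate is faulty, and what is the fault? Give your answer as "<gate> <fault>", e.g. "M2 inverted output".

Fault-free values for test 1 (A=0, B=1, C=1, D=1, E=1): M1=1, M2=1, M3=1, M4=0, M5=0, M6=0, M7=1, M8=0, M9=1, giving Y=1. Observed 0.
Test 1: faults giving observed 0 are {M9 stuck-at-0, M9 inverted output}.
Test 2 (A=1, B=1, C=1, D=1, E=1): fault-free M1=1, M2=0, M3=1, M4=1, M5=1, M6=1, M7=1, M8=1, M9=0 → 0; observed 1. Eliminates M9 stuck-at-0.
Only M9 inverted output is consistent with every test.

M9 inverted output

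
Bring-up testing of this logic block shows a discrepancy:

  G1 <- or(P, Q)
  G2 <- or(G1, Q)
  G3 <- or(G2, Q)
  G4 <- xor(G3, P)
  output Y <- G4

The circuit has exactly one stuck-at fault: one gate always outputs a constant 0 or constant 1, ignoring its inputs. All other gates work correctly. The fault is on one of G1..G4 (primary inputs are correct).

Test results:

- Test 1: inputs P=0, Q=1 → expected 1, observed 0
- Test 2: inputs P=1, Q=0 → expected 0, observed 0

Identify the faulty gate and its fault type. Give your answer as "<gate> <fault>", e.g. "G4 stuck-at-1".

Fault-free values for test 1 (P=0, Q=1): G1=1, G2=1, G3=1, G4=1, giving Y=1. Observed 0.
Test 1: faults giving observed 0 are {G3 stuck-at-0, G4 stuck-at-0}.
Test 2 (P=1, Q=0): fault-free G1=1, G2=1, G3=1, G4=0 → 0; observed 0. Eliminates G3 stuck-at-0.
Only G4 stuck-at-0 is consistent with every test.

G4 stuck-at-0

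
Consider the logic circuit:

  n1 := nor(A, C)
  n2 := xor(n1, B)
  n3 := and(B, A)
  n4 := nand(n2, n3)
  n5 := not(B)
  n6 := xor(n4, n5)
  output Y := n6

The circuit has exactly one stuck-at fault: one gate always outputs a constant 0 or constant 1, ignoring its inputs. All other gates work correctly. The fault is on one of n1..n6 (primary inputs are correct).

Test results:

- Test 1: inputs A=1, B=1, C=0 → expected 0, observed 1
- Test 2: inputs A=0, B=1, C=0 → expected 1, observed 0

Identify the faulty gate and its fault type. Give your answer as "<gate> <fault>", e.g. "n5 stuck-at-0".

n5 stuck-at-1

Fault-free values for test 1 (A=1, B=1, C=0): n1=0, n2=1, n3=1, n4=0, n5=0, n6=0, giving Y=0. Observed 1.
Test 1: faults giving observed 1 are {n1 stuck-at-1, n2 stuck-at-0, n3 stuck-at-0, n4 stuck-at-1, n5 stuck-at-1, n6 stuck-at-1}.
Test 2 (A=0, B=1, C=0): fault-free n1=1, n2=0, n3=0, n4=1, n5=0, n6=1 → 1; observed 0. Eliminates n1 stuck-at-1, n2 stuck-at-0, n3 stuck-at-0, n4 stuck-at-1, n6 stuck-at-1.
Only n5 stuck-at-1 is consistent with every test.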